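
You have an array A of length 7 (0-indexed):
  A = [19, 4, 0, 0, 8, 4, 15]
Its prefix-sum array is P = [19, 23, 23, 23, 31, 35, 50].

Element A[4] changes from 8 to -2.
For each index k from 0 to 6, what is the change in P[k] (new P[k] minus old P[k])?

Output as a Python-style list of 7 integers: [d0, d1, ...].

Answer: [0, 0, 0, 0, -10, -10, -10]

Derivation:
Element change: A[4] 8 -> -2, delta = -10
For k < 4: P[k] unchanged, delta_P[k] = 0
For k >= 4: P[k] shifts by exactly -10
Delta array: [0, 0, 0, 0, -10, -10, -10]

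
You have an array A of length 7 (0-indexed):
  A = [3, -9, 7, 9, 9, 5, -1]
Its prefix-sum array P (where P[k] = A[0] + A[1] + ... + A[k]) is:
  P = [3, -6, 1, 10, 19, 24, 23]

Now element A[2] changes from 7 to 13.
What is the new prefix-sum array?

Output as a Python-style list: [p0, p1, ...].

Answer: [3, -6, 7, 16, 25, 30, 29]

Derivation:
Change: A[2] 7 -> 13, delta = 6
P[k] for k < 2: unchanged (A[2] not included)
P[k] for k >= 2: shift by delta = 6
  P[0] = 3 + 0 = 3
  P[1] = -6 + 0 = -6
  P[2] = 1 + 6 = 7
  P[3] = 10 + 6 = 16
  P[4] = 19 + 6 = 25
  P[5] = 24 + 6 = 30
  P[6] = 23 + 6 = 29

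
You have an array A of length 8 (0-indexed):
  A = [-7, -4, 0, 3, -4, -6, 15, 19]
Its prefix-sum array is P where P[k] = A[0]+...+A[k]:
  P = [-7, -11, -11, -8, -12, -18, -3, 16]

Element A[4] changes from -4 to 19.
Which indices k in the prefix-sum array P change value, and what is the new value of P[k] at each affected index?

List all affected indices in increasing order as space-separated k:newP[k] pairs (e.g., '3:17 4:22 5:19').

Answer: 4:11 5:5 6:20 7:39

Derivation:
P[k] = A[0] + ... + A[k]
P[k] includes A[4] iff k >= 4
Affected indices: 4, 5, ..., 7; delta = 23
  P[4]: -12 + 23 = 11
  P[5]: -18 + 23 = 5
  P[6]: -3 + 23 = 20
  P[7]: 16 + 23 = 39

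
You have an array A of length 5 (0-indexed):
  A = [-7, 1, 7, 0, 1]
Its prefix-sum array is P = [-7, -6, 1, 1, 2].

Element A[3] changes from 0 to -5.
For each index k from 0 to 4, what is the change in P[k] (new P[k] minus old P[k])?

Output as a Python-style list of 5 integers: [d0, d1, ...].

Answer: [0, 0, 0, -5, -5]

Derivation:
Element change: A[3] 0 -> -5, delta = -5
For k < 3: P[k] unchanged, delta_P[k] = 0
For k >= 3: P[k] shifts by exactly -5
Delta array: [0, 0, 0, -5, -5]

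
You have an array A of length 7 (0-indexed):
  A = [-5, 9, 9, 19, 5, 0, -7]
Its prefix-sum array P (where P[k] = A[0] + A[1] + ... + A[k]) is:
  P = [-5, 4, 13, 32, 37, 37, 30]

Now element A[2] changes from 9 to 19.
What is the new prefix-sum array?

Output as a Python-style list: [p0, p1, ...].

Change: A[2] 9 -> 19, delta = 10
P[k] for k < 2: unchanged (A[2] not included)
P[k] for k >= 2: shift by delta = 10
  P[0] = -5 + 0 = -5
  P[1] = 4 + 0 = 4
  P[2] = 13 + 10 = 23
  P[3] = 32 + 10 = 42
  P[4] = 37 + 10 = 47
  P[5] = 37 + 10 = 47
  P[6] = 30 + 10 = 40

Answer: [-5, 4, 23, 42, 47, 47, 40]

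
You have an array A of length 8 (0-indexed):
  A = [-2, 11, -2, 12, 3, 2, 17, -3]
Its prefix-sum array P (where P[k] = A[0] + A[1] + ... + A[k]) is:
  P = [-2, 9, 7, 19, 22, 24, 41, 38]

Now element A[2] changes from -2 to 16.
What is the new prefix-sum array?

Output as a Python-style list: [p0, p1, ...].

Change: A[2] -2 -> 16, delta = 18
P[k] for k < 2: unchanged (A[2] not included)
P[k] for k >= 2: shift by delta = 18
  P[0] = -2 + 0 = -2
  P[1] = 9 + 0 = 9
  P[2] = 7 + 18 = 25
  P[3] = 19 + 18 = 37
  P[4] = 22 + 18 = 40
  P[5] = 24 + 18 = 42
  P[6] = 41 + 18 = 59
  P[7] = 38 + 18 = 56

Answer: [-2, 9, 25, 37, 40, 42, 59, 56]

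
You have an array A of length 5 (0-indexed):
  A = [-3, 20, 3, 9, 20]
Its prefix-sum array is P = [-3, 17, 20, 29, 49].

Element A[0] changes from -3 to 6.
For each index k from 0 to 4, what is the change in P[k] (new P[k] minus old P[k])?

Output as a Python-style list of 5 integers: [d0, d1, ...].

Element change: A[0] -3 -> 6, delta = 9
For k < 0: P[k] unchanged, delta_P[k] = 0
For k >= 0: P[k] shifts by exactly 9
Delta array: [9, 9, 9, 9, 9]

Answer: [9, 9, 9, 9, 9]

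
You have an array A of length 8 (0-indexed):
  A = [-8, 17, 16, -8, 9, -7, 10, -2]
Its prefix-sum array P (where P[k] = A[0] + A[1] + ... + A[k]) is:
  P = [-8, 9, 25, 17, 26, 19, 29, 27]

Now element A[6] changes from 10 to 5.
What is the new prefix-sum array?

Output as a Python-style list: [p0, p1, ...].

Answer: [-8, 9, 25, 17, 26, 19, 24, 22]

Derivation:
Change: A[6] 10 -> 5, delta = -5
P[k] for k < 6: unchanged (A[6] not included)
P[k] for k >= 6: shift by delta = -5
  P[0] = -8 + 0 = -8
  P[1] = 9 + 0 = 9
  P[2] = 25 + 0 = 25
  P[3] = 17 + 0 = 17
  P[4] = 26 + 0 = 26
  P[5] = 19 + 0 = 19
  P[6] = 29 + -5 = 24
  P[7] = 27 + -5 = 22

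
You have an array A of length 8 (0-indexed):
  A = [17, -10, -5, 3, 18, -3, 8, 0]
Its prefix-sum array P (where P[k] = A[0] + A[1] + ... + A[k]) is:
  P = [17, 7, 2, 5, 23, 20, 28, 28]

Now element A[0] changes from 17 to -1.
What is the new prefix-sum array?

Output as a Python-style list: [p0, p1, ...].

Change: A[0] 17 -> -1, delta = -18
P[k] for k < 0: unchanged (A[0] not included)
P[k] for k >= 0: shift by delta = -18
  P[0] = 17 + -18 = -1
  P[1] = 7 + -18 = -11
  P[2] = 2 + -18 = -16
  P[3] = 5 + -18 = -13
  P[4] = 23 + -18 = 5
  P[5] = 20 + -18 = 2
  P[6] = 28 + -18 = 10
  P[7] = 28 + -18 = 10

Answer: [-1, -11, -16, -13, 5, 2, 10, 10]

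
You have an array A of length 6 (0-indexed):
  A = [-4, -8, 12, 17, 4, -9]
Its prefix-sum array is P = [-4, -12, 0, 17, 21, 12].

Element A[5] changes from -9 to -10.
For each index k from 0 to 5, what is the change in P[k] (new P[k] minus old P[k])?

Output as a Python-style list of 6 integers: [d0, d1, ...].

Answer: [0, 0, 0, 0, 0, -1]

Derivation:
Element change: A[5] -9 -> -10, delta = -1
For k < 5: P[k] unchanged, delta_P[k] = 0
For k >= 5: P[k] shifts by exactly -1
Delta array: [0, 0, 0, 0, 0, -1]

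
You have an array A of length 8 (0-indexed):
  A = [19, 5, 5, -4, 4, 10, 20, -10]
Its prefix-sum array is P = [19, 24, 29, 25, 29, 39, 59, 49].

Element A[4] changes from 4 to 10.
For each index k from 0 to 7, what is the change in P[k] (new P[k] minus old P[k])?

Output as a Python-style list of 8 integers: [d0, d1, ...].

Element change: A[4] 4 -> 10, delta = 6
For k < 4: P[k] unchanged, delta_P[k] = 0
For k >= 4: P[k] shifts by exactly 6
Delta array: [0, 0, 0, 0, 6, 6, 6, 6]

Answer: [0, 0, 0, 0, 6, 6, 6, 6]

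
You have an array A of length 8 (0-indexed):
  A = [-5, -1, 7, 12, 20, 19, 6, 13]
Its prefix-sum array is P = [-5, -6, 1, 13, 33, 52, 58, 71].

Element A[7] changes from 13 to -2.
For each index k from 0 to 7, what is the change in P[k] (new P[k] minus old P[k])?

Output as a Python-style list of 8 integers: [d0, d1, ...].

Element change: A[7] 13 -> -2, delta = -15
For k < 7: P[k] unchanged, delta_P[k] = 0
For k >= 7: P[k] shifts by exactly -15
Delta array: [0, 0, 0, 0, 0, 0, 0, -15]

Answer: [0, 0, 0, 0, 0, 0, 0, -15]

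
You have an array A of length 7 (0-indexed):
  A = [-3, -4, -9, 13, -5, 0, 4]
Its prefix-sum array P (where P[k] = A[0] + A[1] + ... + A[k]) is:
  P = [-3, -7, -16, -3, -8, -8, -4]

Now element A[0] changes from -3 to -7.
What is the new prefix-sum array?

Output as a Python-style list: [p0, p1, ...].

Answer: [-7, -11, -20, -7, -12, -12, -8]

Derivation:
Change: A[0] -3 -> -7, delta = -4
P[k] for k < 0: unchanged (A[0] not included)
P[k] for k >= 0: shift by delta = -4
  P[0] = -3 + -4 = -7
  P[1] = -7 + -4 = -11
  P[2] = -16 + -4 = -20
  P[3] = -3 + -4 = -7
  P[4] = -8 + -4 = -12
  P[5] = -8 + -4 = -12
  P[6] = -4 + -4 = -8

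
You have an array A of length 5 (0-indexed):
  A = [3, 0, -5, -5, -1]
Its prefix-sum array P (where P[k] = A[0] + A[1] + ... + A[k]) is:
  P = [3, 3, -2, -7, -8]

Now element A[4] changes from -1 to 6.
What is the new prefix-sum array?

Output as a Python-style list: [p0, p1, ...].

Change: A[4] -1 -> 6, delta = 7
P[k] for k < 4: unchanged (A[4] not included)
P[k] for k >= 4: shift by delta = 7
  P[0] = 3 + 0 = 3
  P[1] = 3 + 0 = 3
  P[2] = -2 + 0 = -2
  P[3] = -7 + 0 = -7
  P[4] = -8 + 7 = -1

Answer: [3, 3, -2, -7, -1]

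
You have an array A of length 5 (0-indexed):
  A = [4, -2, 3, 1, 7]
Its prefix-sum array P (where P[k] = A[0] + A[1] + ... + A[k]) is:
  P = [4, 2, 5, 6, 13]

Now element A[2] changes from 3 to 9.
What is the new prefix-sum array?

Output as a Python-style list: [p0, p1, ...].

Change: A[2] 3 -> 9, delta = 6
P[k] for k < 2: unchanged (A[2] not included)
P[k] for k >= 2: shift by delta = 6
  P[0] = 4 + 0 = 4
  P[1] = 2 + 0 = 2
  P[2] = 5 + 6 = 11
  P[3] = 6 + 6 = 12
  P[4] = 13 + 6 = 19

Answer: [4, 2, 11, 12, 19]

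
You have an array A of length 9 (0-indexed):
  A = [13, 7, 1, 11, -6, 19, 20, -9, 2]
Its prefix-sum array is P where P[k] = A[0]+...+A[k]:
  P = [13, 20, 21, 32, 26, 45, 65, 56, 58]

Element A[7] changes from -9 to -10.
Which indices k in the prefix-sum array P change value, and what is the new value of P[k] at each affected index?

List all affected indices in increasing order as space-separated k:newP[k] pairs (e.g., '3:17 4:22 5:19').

Answer: 7:55 8:57

Derivation:
P[k] = A[0] + ... + A[k]
P[k] includes A[7] iff k >= 7
Affected indices: 7, 8, ..., 8; delta = -1
  P[7]: 56 + -1 = 55
  P[8]: 58 + -1 = 57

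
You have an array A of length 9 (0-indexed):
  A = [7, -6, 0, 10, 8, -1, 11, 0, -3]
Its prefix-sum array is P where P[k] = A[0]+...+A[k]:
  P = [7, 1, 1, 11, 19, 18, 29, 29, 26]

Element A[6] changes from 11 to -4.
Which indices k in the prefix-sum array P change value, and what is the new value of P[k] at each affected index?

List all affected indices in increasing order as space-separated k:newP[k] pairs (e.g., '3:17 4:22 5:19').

Answer: 6:14 7:14 8:11

Derivation:
P[k] = A[0] + ... + A[k]
P[k] includes A[6] iff k >= 6
Affected indices: 6, 7, ..., 8; delta = -15
  P[6]: 29 + -15 = 14
  P[7]: 29 + -15 = 14
  P[8]: 26 + -15 = 11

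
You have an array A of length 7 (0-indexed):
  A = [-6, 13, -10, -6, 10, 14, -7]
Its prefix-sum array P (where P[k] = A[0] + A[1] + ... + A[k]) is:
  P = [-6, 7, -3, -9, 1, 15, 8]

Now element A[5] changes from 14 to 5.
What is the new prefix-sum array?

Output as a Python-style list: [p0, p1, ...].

Change: A[5] 14 -> 5, delta = -9
P[k] for k < 5: unchanged (A[5] not included)
P[k] for k >= 5: shift by delta = -9
  P[0] = -6 + 0 = -6
  P[1] = 7 + 0 = 7
  P[2] = -3 + 0 = -3
  P[3] = -9 + 0 = -9
  P[4] = 1 + 0 = 1
  P[5] = 15 + -9 = 6
  P[6] = 8 + -9 = -1

Answer: [-6, 7, -3, -9, 1, 6, -1]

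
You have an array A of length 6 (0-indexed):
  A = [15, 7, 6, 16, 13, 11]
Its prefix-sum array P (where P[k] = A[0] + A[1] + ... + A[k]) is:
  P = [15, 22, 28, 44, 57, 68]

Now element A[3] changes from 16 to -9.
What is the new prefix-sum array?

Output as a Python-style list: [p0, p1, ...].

Change: A[3] 16 -> -9, delta = -25
P[k] for k < 3: unchanged (A[3] not included)
P[k] for k >= 3: shift by delta = -25
  P[0] = 15 + 0 = 15
  P[1] = 22 + 0 = 22
  P[2] = 28 + 0 = 28
  P[3] = 44 + -25 = 19
  P[4] = 57 + -25 = 32
  P[5] = 68 + -25 = 43

Answer: [15, 22, 28, 19, 32, 43]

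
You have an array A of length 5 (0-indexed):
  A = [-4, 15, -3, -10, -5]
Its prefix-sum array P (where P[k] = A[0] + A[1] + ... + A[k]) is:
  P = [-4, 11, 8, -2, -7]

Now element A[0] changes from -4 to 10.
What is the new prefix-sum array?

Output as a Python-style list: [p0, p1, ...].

Change: A[0] -4 -> 10, delta = 14
P[k] for k < 0: unchanged (A[0] not included)
P[k] for k >= 0: shift by delta = 14
  P[0] = -4 + 14 = 10
  P[1] = 11 + 14 = 25
  P[2] = 8 + 14 = 22
  P[3] = -2 + 14 = 12
  P[4] = -7 + 14 = 7

Answer: [10, 25, 22, 12, 7]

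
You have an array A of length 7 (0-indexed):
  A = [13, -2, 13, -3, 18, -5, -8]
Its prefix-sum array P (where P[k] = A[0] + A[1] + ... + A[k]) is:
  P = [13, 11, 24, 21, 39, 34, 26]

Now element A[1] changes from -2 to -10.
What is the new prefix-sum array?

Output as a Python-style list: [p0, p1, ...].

Answer: [13, 3, 16, 13, 31, 26, 18]

Derivation:
Change: A[1] -2 -> -10, delta = -8
P[k] for k < 1: unchanged (A[1] not included)
P[k] for k >= 1: shift by delta = -8
  P[0] = 13 + 0 = 13
  P[1] = 11 + -8 = 3
  P[2] = 24 + -8 = 16
  P[3] = 21 + -8 = 13
  P[4] = 39 + -8 = 31
  P[5] = 34 + -8 = 26
  P[6] = 26 + -8 = 18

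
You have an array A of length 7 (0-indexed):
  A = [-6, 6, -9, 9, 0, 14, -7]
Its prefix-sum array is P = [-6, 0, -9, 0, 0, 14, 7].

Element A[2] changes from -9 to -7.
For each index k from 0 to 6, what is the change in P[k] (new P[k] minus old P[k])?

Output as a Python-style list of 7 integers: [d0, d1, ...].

Element change: A[2] -9 -> -7, delta = 2
For k < 2: P[k] unchanged, delta_P[k] = 0
For k >= 2: P[k] shifts by exactly 2
Delta array: [0, 0, 2, 2, 2, 2, 2]

Answer: [0, 0, 2, 2, 2, 2, 2]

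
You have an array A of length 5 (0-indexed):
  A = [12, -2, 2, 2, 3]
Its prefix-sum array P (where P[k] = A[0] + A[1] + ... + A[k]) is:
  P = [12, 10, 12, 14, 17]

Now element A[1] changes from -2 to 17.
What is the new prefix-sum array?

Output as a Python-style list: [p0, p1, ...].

Change: A[1] -2 -> 17, delta = 19
P[k] for k < 1: unchanged (A[1] not included)
P[k] for k >= 1: shift by delta = 19
  P[0] = 12 + 0 = 12
  P[1] = 10 + 19 = 29
  P[2] = 12 + 19 = 31
  P[3] = 14 + 19 = 33
  P[4] = 17 + 19 = 36

Answer: [12, 29, 31, 33, 36]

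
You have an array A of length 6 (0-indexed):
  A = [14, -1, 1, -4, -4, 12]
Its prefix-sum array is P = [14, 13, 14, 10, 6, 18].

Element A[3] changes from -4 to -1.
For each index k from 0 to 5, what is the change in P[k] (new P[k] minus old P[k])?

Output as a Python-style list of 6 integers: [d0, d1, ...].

Element change: A[3] -4 -> -1, delta = 3
For k < 3: P[k] unchanged, delta_P[k] = 0
For k >= 3: P[k] shifts by exactly 3
Delta array: [0, 0, 0, 3, 3, 3]

Answer: [0, 0, 0, 3, 3, 3]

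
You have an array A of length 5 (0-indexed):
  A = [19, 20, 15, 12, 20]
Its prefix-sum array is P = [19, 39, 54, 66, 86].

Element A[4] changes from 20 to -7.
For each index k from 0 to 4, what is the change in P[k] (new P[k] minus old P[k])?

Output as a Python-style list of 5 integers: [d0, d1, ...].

Answer: [0, 0, 0, 0, -27]

Derivation:
Element change: A[4] 20 -> -7, delta = -27
For k < 4: P[k] unchanged, delta_P[k] = 0
For k >= 4: P[k] shifts by exactly -27
Delta array: [0, 0, 0, 0, -27]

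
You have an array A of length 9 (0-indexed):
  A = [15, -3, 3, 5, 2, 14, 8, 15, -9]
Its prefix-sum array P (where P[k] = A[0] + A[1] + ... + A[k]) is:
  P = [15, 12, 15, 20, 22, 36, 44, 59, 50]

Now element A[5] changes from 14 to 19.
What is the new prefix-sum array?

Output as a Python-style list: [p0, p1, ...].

Change: A[5] 14 -> 19, delta = 5
P[k] for k < 5: unchanged (A[5] not included)
P[k] for k >= 5: shift by delta = 5
  P[0] = 15 + 0 = 15
  P[1] = 12 + 0 = 12
  P[2] = 15 + 0 = 15
  P[3] = 20 + 0 = 20
  P[4] = 22 + 0 = 22
  P[5] = 36 + 5 = 41
  P[6] = 44 + 5 = 49
  P[7] = 59 + 5 = 64
  P[8] = 50 + 5 = 55

Answer: [15, 12, 15, 20, 22, 41, 49, 64, 55]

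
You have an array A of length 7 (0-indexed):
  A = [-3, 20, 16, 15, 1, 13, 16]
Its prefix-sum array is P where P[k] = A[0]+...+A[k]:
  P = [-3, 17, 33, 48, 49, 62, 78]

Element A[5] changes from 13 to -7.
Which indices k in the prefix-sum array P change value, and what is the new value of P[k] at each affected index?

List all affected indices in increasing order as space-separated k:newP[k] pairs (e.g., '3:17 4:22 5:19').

Answer: 5:42 6:58

Derivation:
P[k] = A[0] + ... + A[k]
P[k] includes A[5] iff k >= 5
Affected indices: 5, 6, ..., 6; delta = -20
  P[5]: 62 + -20 = 42
  P[6]: 78 + -20 = 58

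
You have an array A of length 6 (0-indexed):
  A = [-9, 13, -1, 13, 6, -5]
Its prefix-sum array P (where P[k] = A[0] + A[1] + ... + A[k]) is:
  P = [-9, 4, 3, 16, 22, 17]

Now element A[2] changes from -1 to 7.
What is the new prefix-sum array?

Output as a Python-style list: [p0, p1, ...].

Change: A[2] -1 -> 7, delta = 8
P[k] for k < 2: unchanged (A[2] not included)
P[k] for k >= 2: shift by delta = 8
  P[0] = -9 + 0 = -9
  P[1] = 4 + 0 = 4
  P[2] = 3 + 8 = 11
  P[3] = 16 + 8 = 24
  P[4] = 22 + 8 = 30
  P[5] = 17 + 8 = 25

Answer: [-9, 4, 11, 24, 30, 25]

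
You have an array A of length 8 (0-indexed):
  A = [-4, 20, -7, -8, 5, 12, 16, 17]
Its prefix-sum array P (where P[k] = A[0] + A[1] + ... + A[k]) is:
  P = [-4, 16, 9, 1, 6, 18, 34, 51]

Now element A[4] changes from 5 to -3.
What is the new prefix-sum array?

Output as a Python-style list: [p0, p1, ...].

Answer: [-4, 16, 9, 1, -2, 10, 26, 43]

Derivation:
Change: A[4] 5 -> -3, delta = -8
P[k] for k < 4: unchanged (A[4] not included)
P[k] for k >= 4: shift by delta = -8
  P[0] = -4 + 0 = -4
  P[1] = 16 + 0 = 16
  P[2] = 9 + 0 = 9
  P[3] = 1 + 0 = 1
  P[4] = 6 + -8 = -2
  P[5] = 18 + -8 = 10
  P[6] = 34 + -8 = 26
  P[7] = 51 + -8 = 43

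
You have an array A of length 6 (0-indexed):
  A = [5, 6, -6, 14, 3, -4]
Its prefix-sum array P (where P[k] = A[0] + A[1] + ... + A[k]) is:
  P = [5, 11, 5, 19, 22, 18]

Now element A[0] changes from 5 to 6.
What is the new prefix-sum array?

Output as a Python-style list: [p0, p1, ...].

Answer: [6, 12, 6, 20, 23, 19]

Derivation:
Change: A[0] 5 -> 6, delta = 1
P[k] for k < 0: unchanged (A[0] not included)
P[k] for k >= 0: shift by delta = 1
  P[0] = 5 + 1 = 6
  P[1] = 11 + 1 = 12
  P[2] = 5 + 1 = 6
  P[3] = 19 + 1 = 20
  P[4] = 22 + 1 = 23
  P[5] = 18 + 1 = 19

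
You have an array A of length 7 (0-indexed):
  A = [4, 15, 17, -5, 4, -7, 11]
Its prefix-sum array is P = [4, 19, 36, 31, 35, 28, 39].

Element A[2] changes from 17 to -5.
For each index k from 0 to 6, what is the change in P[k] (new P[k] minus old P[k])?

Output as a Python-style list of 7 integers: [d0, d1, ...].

Answer: [0, 0, -22, -22, -22, -22, -22]

Derivation:
Element change: A[2] 17 -> -5, delta = -22
For k < 2: P[k] unchanged, delta_P[k] = 0
For k >= 2: P[k] shifts by exactly -22
Delta array: [0, 0, -22, -22, -22, -22, -22]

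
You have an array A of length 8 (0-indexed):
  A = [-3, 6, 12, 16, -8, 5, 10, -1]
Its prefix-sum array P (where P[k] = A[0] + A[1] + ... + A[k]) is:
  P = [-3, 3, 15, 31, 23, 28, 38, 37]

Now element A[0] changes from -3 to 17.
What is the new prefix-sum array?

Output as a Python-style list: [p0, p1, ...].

Answer: [17, 23, 35, 51, 43, 48, 58, 57]

Derivation:
Change: A[0] -3 -> 17, delta = 20
P[k] for k < 0: unchanged (A[0] not included)
P[k] for k >= 0: shift by delta = 20
  P[0] = -3 + 20 = 17
  P[1] = 3 + 20 = 23
  P[2] = 15 + 20 = 35
  P[3] = 31 + 20 = 51
  P[4] = 23 + 20 = 43
  P[5] = 28 + 20 = 48
  P[6] = 38 + 20 = 58
  P[7] = 37 + 20 = 57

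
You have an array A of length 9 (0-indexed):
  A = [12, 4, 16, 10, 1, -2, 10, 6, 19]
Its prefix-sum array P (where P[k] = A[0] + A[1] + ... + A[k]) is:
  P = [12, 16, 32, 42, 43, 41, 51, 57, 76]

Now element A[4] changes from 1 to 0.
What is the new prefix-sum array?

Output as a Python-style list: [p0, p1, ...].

Answer: [12, 16, 32, 42, 42, 40, 50, 56, 75]

Derivation:
Change: A[4] 1 -> 0, delta = -1
P[k] for k < 4: unchanged (A[4] not included)
P[k] for k >= 4: shift by delta = -1
  P[0] = 12 + 0 = 12
  P[1] = 16 + 0 = 16
  P[2] = 32 + 0 = 32
  P[3] = 42 + 0 = 42
  P[4] = 43 + -1 = 42
  P[5] = 41 + -1 = 40
  P[6] = 51 + -1 = 50
  P[7] = 57 + -1 = 56
  P[8] = 76 + -1 = 75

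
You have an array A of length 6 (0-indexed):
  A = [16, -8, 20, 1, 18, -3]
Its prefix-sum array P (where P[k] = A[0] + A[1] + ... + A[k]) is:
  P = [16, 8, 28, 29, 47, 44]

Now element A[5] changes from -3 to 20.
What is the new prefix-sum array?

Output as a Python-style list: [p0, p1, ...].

Answer: [16, 8, 28, 29, 47, 67]

Derivation:
Change: A[5] -3 -> 20, delta = 23
P[k] for k < 5: unchanged (A[5] not included)
P[k] for k >= 5: shift by delta = 23
  P[0] = 16 + 0 = 16
  P[1] = 8 + 0 = 8
  P[2] = 28 + 0 = 28
  P[3] = 29 + 0 = 29
  P[4] = 47 + 0 = 47
  P[5] = 44 + 23 = 67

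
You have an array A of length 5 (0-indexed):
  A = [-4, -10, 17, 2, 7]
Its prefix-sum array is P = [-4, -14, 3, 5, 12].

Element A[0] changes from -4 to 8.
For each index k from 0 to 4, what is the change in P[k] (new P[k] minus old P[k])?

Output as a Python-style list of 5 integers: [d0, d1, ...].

Answer: [12, 12, 12, 12, 12]

Derivation:
Element change: A[0] -4 -> 8, delta = 12
For k < 0: P[k] unchanged, delta_P[k] = 0
For k >= 0: P[k] shifts by exactly 12
Delta array: [12, 12, 12, 12, 12]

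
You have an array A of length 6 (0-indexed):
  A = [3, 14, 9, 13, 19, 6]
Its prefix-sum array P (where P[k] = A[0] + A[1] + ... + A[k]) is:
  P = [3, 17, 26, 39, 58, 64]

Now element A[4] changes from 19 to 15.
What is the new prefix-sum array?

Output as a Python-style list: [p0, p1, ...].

Change: A[4] 19 -> 15, delta = -4
P[k] for k < 4: unchanged (A[4] not included)
P[k] for k >= 4: shift by delta = -4
  P[0] = 3 + 0 = 3
  P[1] = 17 + 0 = 17
  P[2] = 26 + 0 = 26
  P[3] = 39 + 0 = 39
  P[4] = 58 + -4 = 54
  P[5] = 64 + -4 = 60

Answer: [3, 17, 26, 39, 54, 60]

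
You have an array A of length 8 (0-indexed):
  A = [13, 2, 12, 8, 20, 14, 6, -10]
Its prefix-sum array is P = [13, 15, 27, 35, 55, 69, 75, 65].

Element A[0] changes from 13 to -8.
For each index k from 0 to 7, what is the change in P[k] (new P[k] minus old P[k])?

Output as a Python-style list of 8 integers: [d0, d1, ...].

Answer: [-21, -21, -21, -21, -21, -21, -21, -21]

Derivation:
Element change: A[0] 13 -> -8, delta = -21
For k < 0: P[k] unchanged, delta_P[k] = 0
For k >= 0: P[k] shifts by exactly -21
Delta array: [-21, -21, -21, -21, -21, -21, -21, -21]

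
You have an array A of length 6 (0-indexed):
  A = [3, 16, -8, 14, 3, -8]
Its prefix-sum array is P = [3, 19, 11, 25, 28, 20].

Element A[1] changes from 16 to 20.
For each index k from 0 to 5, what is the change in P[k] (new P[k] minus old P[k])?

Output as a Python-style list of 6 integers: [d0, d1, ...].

Answer: [0, 4, 4, 4, 4, 4]

Derivation:
Element change: A[1] 16 -> 20, delta = 4
For k < 1: P[k] unchanged, delta_P[k] = 0
For k >= 1: P[k] shifts by exactly 4
Delta array: [0, 4, 4, 4, 4, 4]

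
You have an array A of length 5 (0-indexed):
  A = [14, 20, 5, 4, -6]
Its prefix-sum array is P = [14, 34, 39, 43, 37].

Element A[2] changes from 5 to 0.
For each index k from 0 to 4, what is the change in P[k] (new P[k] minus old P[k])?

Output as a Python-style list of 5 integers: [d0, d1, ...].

Answer: [0, 0, -5, -5, -5]

Derivation:
Element change: A[2] 5 -> 0, delta = -5
For k < 2: P[k] unchanged, delta_P[k] = 0
For k >= 2: P[k] shifts by exactly -5
Delta array: [0, 0, -5, -5, -5]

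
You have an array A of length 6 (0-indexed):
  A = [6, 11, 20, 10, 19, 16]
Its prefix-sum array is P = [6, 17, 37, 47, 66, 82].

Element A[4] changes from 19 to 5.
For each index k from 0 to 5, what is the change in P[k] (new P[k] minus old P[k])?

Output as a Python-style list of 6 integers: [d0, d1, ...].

Answer: [0, 0, 0, 0, -14, -14]

Derivation:
Element change: A[4] 19 -> 5, delta = -14
For k < 4: P[k] unchanged, delta_P[k] = 0
For k >= 4: P[k] shifts by exactly -14
Delta array: [0, 0, 0, 0, -14, -14]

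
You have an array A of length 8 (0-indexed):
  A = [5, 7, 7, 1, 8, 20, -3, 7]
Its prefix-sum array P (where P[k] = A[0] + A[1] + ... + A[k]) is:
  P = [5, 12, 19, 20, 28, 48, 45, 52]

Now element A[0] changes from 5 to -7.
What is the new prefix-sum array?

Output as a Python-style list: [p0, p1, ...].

Change: A[0] 5 -> -7, delta = -12
P[k] for k < 0: unchanged (A[0] not included)
P[k] for k >= 0: shift by delta = -12
  P[0] = 5 + -12 = -7
  P[1] = 12 + -12 = 0
  P[2] = 19 + -12 = 7
  P[3] = 20 + -12 = 8
  P[4] = 28 + -12 = 16
  P[5] = 48 + -12 = 36
  P[6] = 45 + -12 = 33
  P[7] = 52 + -12 = 40

Answer: [-7, 0, 7, 8, 16, 36, 33, 40]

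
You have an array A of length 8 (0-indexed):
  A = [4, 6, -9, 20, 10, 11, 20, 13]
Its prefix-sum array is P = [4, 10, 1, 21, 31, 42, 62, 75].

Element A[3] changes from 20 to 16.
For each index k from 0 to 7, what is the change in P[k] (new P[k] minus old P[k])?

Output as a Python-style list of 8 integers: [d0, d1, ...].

Answer: [0, 0, 0, -4, -4, -4, -4, -4]

Derivation:
Element change: A[3] 20 -> 16, delta = -4
For k < 3: P[k] unchanged, delta_P[k] = 0
For k >= 3: P[k] shifts by exactly -4
Delta array: [0, 0, 0, -4, -4, -4, -4, -4]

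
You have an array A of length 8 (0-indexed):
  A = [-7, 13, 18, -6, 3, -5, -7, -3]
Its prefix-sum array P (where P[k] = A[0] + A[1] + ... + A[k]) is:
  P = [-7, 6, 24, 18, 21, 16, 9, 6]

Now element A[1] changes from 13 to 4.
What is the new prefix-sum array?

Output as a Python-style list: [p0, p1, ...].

Change: A[1] 13 -> 4, delta = -9
P[k] for k < 1: unchanged (A[1] not included)
P[k] for k >= 1: shift by delta = -9
  P[0] = -7 + 0 = -7
  P[1] = 6 + -9 = -3
  P[2] = 24 + -9 = 15
  P[3] = 18 + -9 = 9
  P[4] = 21 + -9 = 12
  P[5] = 16 + -9 = 7
  P[6] = 9 + -9 = 0
  P[7] = 6 + -9 = -3

Answer: [-7, -3, 15, 9, 12, 7, 0, -3]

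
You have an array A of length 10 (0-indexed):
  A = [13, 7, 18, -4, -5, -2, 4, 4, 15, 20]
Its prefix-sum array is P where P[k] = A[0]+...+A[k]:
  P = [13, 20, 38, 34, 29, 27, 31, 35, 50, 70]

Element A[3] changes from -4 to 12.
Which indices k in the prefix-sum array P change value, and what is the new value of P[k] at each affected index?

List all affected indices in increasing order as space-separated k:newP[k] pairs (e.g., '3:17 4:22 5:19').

P[k] = A[0] + ... + A[k]
P[k] includes A[3] iff k >= 3
Affected indices: 3, 4, ..., 9; delta = 16
  P[3]: 34 + 16 = 50
  P[4]: 29 + 16 = 45
  P[5]: 27 + 16 = 43
  P[6]: 31 + 16 = 47
  P[7]: 35 + 16 = 51
  P[8]: 50 + 16 = 66
  P[9]: 70 + 16 = 86

Answer: 3:50 4:45 5:43 6:47 7:51 8:66 9:86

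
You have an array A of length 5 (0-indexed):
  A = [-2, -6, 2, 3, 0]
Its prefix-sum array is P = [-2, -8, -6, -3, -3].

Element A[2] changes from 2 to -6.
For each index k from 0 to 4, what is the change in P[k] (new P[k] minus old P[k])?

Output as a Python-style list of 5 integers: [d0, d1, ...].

Element change: A[2] 2 -> -6, delta = -8
For k < 2: P[k] unchanged, delta_P[k] = 0
For k >= 2: P[k] shifts by exactly -8
Delta array: [0, 0, -8, -8, -8]

Answer: [0, 0, -8, -8, -8]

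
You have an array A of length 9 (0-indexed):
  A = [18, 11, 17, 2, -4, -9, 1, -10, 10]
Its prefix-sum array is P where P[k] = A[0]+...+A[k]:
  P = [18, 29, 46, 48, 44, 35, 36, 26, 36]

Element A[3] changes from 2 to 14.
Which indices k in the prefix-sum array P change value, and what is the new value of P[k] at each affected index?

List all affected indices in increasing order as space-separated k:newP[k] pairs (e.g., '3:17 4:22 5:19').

Answer: 3:60 4:56 5:47 6:48 7:38 8:48

Derivation:
P[k] = A[0] + ... + A[k]
P[k] includes A[3] iff k >= 3
Affected indices: 3, 4, ..., 8; delta = 12
  P[3]: 48 + 12 = 60
  P[4]: 44 + 12 = 56
  P[5]: 35 + 12 = 47
  P[6]: 36 + 12 = 48
  P[7]: 26 + 12 = 38
  P[8]: 36 + 12 = 48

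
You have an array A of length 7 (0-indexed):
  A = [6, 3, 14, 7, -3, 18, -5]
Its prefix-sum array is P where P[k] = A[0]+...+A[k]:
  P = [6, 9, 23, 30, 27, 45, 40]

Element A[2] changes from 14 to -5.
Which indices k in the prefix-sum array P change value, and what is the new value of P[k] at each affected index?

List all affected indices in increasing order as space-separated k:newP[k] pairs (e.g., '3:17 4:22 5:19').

Answer: 2:4 3:11 4:8 5:26 6:21

Derivation:
P[k] = A[0] + ... + A[k]
P[k] includes A[2] iff k >= 2
Affected indices: 2, 3, ..., 6; delta = -19
  P[2]: 23 + -19 = 4
  P[3]: 30 + -19 = 11
  P[4]: 27 + -19 = 8
  P[5]: 45 + -19 = 26
  P[6]: 40 + -19 = 21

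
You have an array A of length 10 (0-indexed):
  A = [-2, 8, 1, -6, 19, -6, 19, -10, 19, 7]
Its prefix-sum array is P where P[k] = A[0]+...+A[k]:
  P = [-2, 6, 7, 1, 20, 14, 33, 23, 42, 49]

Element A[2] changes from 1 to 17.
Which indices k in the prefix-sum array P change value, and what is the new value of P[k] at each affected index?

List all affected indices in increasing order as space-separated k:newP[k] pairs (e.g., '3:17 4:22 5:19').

P[k] = A[0] + ... + A[k]
P[k] includes A[2] iff k >= 2
Affected indices: 2, 3, ..., 9; delta = 16
  P[2]: 7 + 16 = 23
  P[3]: 1 + 16 = 17
  P[4]: 20 + 16 = 36
  P[5]: 14 + 16 = 30
  P[6]: 33 + 16 = 49
  P[7]: 23 + 16 = 39
  P[8]: 42 + 16 = 58
  P[9]: 49 + 16 = 65

Answer: 2:23 3:17 4:36 5:30 6:49 7:39 8:58 9:65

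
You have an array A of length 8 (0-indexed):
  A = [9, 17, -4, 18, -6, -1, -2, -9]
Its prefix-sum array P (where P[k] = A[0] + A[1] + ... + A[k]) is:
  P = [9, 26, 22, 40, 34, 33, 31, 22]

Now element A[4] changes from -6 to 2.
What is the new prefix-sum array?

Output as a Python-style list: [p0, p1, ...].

Answer: [9, 26, 22, 40, 42, 41, 39, 30]

Derivation:
Change: A[4] -6 -> 2, delta = 8
P[k] for k < 4: unchanged (A[4] not included)
P[k] for k >= 4: shift by delta = 8
  P[0] = 9 + 0 = 9
  P[1] = 26 + 0 = 26
  P[2] = 22 + 0 = 22
  P[3] = 40 + 0 = 40
  P[4] = 34 + 8 = 42
  P[5] = 33 + 8 = 41
  P[6] = 31 + 8 = 39
  P[7] = 22 + 8 = 30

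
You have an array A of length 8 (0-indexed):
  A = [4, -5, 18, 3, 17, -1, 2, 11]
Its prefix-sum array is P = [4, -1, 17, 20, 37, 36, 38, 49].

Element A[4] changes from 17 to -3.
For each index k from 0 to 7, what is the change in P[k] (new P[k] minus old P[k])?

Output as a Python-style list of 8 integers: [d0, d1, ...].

Element change: A[4] 17 -> -3, delta = -20
For k < 4: P[k] unchanged, delta_P[k] = 0
For k >= 4: P[k] shifts by exactly -20
Delta array: [0, 0, 0, 0, -20, -20, -20, -20]

Answer: [0, 0, 0, 0, -20, -20, -20, -20]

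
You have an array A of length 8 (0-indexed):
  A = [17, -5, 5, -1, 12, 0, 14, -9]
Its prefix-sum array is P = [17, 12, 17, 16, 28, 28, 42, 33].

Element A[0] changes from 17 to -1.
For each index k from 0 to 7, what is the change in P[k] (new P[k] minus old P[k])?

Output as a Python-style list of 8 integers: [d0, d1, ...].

Element change: A[0] 17 -> -1, delta = -18
For k < 0: P[k] unchanged, delta_P[k] = 0
For k >= 0: P[k] shifts by exactly -18
Delta array: [-18, -18, -18, -18, -18, -18, -18, -18]

Answer: [-18, -18, -18, -18, -18, -18, -18, -18]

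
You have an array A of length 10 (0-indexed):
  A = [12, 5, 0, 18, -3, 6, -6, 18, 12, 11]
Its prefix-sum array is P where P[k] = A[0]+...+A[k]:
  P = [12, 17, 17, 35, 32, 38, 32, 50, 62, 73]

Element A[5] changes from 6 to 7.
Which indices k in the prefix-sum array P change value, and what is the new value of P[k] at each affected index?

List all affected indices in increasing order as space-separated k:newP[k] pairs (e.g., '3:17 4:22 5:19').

P[k] = A[0] + ... + A[k]
P[k] includes A[5] iff k >= 5
Affected indices: 5, 6, ..., 9; delta = 1
  P[5]: 38 + 1 = 39
  P[6]: 32 + 1 = 33
  P[7]: 50 + 1 = 51
  P[8]: 62 + 1 = 63
  P[9]: 73 + 1 = 74

Answer: 5:39 6:33 7:51 8:63 9:74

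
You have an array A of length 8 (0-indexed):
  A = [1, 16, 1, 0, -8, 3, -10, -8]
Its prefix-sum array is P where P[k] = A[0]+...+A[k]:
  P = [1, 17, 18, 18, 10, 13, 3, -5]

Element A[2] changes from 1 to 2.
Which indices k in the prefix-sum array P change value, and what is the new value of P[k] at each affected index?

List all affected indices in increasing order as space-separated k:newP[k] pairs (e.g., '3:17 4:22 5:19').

P[k] = A[0] + ... + A[k]
P[k] includes A[2] iff k >= 2
Affected indices: 2, 3, ..., 7; delta = 1
  P[2]: 18 + 1 = 19
  P[3]: 18 + 1 = 19
  P[4]: 10 + 1 = 11
  P[5]: 13 + 1 = 14
  P[6]: 3 + 1 = 4
  P[7]: -5 + 1 = -4

Answer: 2:19 3:19 4:11 5:14 6:4 7:-4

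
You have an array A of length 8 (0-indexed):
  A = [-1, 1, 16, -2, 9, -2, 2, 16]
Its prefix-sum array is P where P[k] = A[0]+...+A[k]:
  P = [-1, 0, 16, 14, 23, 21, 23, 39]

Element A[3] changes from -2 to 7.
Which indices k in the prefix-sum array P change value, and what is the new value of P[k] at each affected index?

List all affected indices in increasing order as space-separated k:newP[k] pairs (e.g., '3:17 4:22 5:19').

Answer: 3:23 4:32 5:30 6:32 7:48

Derivation:
P[k] = A[0] + ... + A[k]
P[k] includes A[3] iff k >= 3
Affected indices: 3, 4, ..., 7; delta = 9
  P[3]: 14 + 9 = 23
  P[4]: 23 + 9 = 32
  P[5]: 21 + 9 = 30
  P[6]: 23 + 9 = 32
  P[7]: 39 + 9 = 48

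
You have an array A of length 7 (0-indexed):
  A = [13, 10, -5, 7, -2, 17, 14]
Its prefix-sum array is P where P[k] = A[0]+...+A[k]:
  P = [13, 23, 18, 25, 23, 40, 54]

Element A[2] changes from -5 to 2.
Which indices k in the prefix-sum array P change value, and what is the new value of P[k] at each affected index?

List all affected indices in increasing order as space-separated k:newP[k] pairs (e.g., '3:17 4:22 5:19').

P[k] = A[0] + ... + A[k]
P[k] includes A[2] iff k >= 2
Affected indices: 2, 3, ..., 6; delta = 7
  P[2]: 18 + 7 = 25
  P[3]: 25 + 7 = 32
  P[4]: 23 + 7 = 30
  P[5]: 40 + 7 = 47
  P[6]: 54 + 7 = 61

Answer: 2:25 3:32 4:30 5:47 6:61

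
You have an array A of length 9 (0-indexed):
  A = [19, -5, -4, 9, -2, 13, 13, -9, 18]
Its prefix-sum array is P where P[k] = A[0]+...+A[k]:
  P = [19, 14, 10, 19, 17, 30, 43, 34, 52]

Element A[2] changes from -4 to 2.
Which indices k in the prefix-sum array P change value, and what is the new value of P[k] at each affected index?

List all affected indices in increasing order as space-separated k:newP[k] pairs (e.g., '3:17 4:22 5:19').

P[k] = A[0] + ... + A[k]
P[k] includes A[2] iff k >= 2
Affected indices: 2, 3, ..., 8; delta = 6
  P[2]: 10 + 6 = 16
  P[3]: 19 + 6 = 25
  P[4]: 17 + 6 = 23
  P[5]: 30 + 6 = 36
  P[6]: 43 + 6 = 49
  P[7]: 34 + 6 = 40
  P[8]: 52 + 6 = 58

Answer: 2:16 3:25 4:23 5:36 6:49 7:40 8:58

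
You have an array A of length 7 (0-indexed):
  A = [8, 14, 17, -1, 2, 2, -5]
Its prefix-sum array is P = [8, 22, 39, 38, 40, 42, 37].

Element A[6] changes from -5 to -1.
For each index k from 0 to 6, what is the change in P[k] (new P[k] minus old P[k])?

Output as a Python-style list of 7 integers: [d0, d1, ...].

Element change: A[6] -5 -> -1, delta = 4
For k < 6: P[k] unchanged, delta_P[k] = 0
For k >= 6: P[k] shifts by exactly 4
Delta array: [0, 0, 0, 0, 0, 0, 4]

Answer: [0, 0, 0, 0, 0, 0, 4]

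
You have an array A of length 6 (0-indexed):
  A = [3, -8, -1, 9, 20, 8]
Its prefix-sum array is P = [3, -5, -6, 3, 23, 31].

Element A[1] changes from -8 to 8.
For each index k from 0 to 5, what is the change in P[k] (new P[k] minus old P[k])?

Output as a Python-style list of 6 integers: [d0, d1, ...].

Element change: A[1] -8 -> 8, delta = 16
For k < 1: P[k] unchanged, delta_P[k] = 0
For k >= 1: P[k] shifts by exactly 16
Delta array: [0, 16, 16, 16, 16, 16]

Answer: [0, 16, 16, 16, 16, 16]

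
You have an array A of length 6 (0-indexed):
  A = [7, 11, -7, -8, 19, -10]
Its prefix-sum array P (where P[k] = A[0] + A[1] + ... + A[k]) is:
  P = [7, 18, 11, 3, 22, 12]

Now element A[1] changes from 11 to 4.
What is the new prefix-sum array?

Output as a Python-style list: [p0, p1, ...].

Change: A[1] 11 -> 4, delta = -7
P[k] for k < 1: unchanged (A[1] not included)
P[k] for k >= 1: shift by delta = -7
  P[0] = 7 + 0 = 7
  P[1] = 18 + -7 = 11
  P[2] = 11 + -7 = 4
  P[3] = 3 + -7 = -4
  P[4] = 22 + -7 = 15
  P[5] = 12 + -7 = 5

Answer: [7, 11, 4, -4, 15, 5]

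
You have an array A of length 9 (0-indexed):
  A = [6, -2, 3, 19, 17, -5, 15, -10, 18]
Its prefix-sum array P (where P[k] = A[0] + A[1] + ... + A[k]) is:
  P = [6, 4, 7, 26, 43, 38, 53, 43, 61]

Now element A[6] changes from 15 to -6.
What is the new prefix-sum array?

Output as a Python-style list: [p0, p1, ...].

Change: A[6] 15 -> -6, delta = -21
P[k] for k < 6: unchanged (A[6] not included)
P[k] for k >= 6: shift by delta = -21
  P[0] = 6 + 0 = 6
  P[1] = 4 + 0 = 4
  P[2] = 7 + 0 = 7
  P[3] = 26 + 0 = 26
  P[4] = 43 + 0 = 43
  P[5] = 38 + 0 = 38
  P[6] = 53 + -21 = 32
  P[7] = 43 + -21 = 22
  P[8] = 61 + -21 = 40

Answer: [6, 4, 7, 26, 43, 38, 32, 22, 40]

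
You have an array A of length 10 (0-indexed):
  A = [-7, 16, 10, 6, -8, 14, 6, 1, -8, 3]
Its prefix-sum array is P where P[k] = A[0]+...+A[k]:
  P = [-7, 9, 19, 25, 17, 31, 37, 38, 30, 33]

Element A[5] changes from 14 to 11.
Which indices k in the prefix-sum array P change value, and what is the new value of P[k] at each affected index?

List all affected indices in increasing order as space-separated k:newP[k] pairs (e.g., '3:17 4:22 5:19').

P[k] = A[0] + ... + A[k]
P[k] includes A[5] iff k >= 5
Affected indices: 5, 6, ..., 9; delta = -3
  P[5]: 31 + -3 = 28
  P[6]: 37 + -3 = 34
  P[7]: 38 + -3 = 35
  P[8]: 30 + -3 = 27
  P[9]: 33 + -3 = 30

Answer: 5:28 6:34 7:35 8:27 9:30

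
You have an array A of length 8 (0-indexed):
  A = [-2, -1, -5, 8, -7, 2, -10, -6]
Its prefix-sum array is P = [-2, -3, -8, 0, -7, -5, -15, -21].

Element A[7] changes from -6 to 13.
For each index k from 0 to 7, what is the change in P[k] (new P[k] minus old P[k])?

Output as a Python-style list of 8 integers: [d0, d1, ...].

Element change: A[7] -6 -> 13, delta = 19
For k < 7: P[k] unchanged, delta_P[k] = 0
For k >= 7: P[k] shifts by exactly 19
Delta array: [0, 0, 0, 0, 0, 0, 0, 19]

Answer: [0, 0, 0, 0, 0, 0, 0, 19]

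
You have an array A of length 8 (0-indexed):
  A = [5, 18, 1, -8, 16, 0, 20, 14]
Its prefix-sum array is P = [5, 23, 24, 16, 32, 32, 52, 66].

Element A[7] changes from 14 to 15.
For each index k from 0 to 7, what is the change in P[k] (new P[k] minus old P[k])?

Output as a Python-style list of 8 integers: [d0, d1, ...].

Element change: A[7] 14 -> 15, delta = 1
For k < 7: P[k] unchanged, delta_P[k] = 0
For k >= 7: P[k] shifts by exactly 1
Delta array: [0, 0, 0, 0, 0, 0, 0, 1]

Answer: [0, 0, 0, 0, 0, 0, 0, 1]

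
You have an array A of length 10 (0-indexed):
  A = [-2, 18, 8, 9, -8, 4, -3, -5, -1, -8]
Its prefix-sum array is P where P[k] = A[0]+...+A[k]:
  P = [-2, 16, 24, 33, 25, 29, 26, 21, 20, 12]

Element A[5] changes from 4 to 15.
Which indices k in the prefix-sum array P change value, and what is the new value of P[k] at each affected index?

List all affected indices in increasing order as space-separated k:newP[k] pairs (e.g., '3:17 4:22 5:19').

P[k] = A[0] + ... + A[k]
P[k] includes A[5] iff k >= 5
Affected indices: 5, 6, ..., 9; delta = 11
  P[5]: 29 + 11 = 40
  P[6]: 26 + 11 = 37
  P[7]: 21 + 11 = 32
  P[8]: 20 + 11 = 31
  P[9]: 12 + 11 = 23

Answer: 5:40 6:37 7:32 8:31 9:23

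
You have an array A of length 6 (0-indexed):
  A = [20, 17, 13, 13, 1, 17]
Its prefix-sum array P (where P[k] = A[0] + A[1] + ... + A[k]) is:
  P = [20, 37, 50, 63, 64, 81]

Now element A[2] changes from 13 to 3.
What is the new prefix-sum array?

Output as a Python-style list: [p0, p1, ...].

Change: A[2] 13 -> 3, delta = -10
P[k] for k < 2: unchanged (A[2] not included)
P[k] for k >= 2: shift by delta = -10
  P[0] = 20 + 0 = 20
  P[1] = 37 + 0 = 37
  P[2] = 50 + -10 = 40
  P[3] = 63 + -10 = 53
  P[4] = 64 + -10 = 54
  P[5] = 81 + -10 = 71

Answer: [20, 37, 40, 53, 54, 71]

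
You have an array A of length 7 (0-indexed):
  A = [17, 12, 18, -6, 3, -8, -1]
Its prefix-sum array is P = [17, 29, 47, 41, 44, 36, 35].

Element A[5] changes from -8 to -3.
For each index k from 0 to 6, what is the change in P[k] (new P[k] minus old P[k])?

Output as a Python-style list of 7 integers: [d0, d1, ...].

Element change: A[5] -8 -> -3, delta = 5
For k < 5: P[k] unchanged, delta_P[k] = 0
For k >= 5: P[k] shifts by exactly 5
Delta array: [0, 0, 0, 0, 0, 5, 5]

Answer: [0, 0, 0, 0, 0, 5, 5]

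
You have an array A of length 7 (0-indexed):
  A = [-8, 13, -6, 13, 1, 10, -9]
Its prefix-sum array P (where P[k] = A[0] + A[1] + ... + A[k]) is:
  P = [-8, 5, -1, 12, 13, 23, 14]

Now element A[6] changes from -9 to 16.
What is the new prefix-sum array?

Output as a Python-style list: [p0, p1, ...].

Answer: [-8, 5, -1, 12, 13, 23, 39]

Derivation:
Change: A[6] -9 -> 16, delta = 25
P[k] for k < 6: unchanged (A[6] not included)
P[k] for k >= 6: shift by delta = 25
  P[0] = -8 + 0 = -8
  P[1] = 5 + 0 = 5
  P[2] = -1 + 0 = -1
  P[3] = 12 + 0 = 12
  P[4] = 13 + 0 = 13
  P[5] = 23 + 0 = 23
  P[6] = 14 + 25 = 39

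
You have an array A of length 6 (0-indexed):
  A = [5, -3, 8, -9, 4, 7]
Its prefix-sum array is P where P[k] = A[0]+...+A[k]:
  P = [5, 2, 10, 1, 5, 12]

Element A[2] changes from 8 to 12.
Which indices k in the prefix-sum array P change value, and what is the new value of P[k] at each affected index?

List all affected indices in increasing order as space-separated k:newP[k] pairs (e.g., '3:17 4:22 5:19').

Answer: 2:14 3:5 4:9 5:16

Derivation:
P[k] = A[0] + ... + A[k]
P[k] includes A[2] iff k >= 2
Affected indices: 2, 3, ..., 5; delta = 4
  P[2]: 10 + 4 = 14
  P[3]: 1 + 4 = 5
  P[4]: 5 + 4 = 9
  P[5]: 12 + 4 = 16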